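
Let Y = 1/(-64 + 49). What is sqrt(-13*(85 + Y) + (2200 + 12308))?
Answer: sqrt(3015870)/15 ≈ 115.78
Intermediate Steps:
Y = -1/15 (Y = 1/(-15) = -1/15 ≈ -0.066667)
sqrt(-13*(85 + Y) + (2200 + 12308)) = sqrt(-13*(85 - 1/15) + (2200 + 12308)) = sqrt(-13*1274/15 + 14508) = sqrt(-16562/15 + 14508) = sqrt(201058/15) = sqrt(3015870)/15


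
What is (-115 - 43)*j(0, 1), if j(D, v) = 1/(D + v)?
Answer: -158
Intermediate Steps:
(-115 - 43)*j(0, 1) = (-115 - 43)/(0 + 1) = -158/1 = -158*1 = -158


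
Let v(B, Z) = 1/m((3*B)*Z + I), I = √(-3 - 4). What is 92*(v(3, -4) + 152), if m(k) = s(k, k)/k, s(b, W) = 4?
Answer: 13156 + 23*I*√7 ≈ 13156.0 + 60.852*I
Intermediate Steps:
I = I*√7 (I = √(-7) = I*√7 ≈ 2.6458*I)
m(k) = 4/k
v(B, Z) = I*√7/4 + 3*B*Z/4 (v(B, Z) = 1/(4/((3*B)*Z + I*√7)) = 1/(4/(3*B*Z + I*√7)) = 1/(4/(I*√7 + 3*B*Z)) = I*√7/4 + 3*B*Z/4)
92*(v(3, -4) + 152) = 92*((I*√7/4 + (¾)*3*(-4)) + 152) = 92*((I*√7/4 - 9) + 152) = 92*((-9 + I*√7/4) + 152) = 92*(143 + I*√7/4) = 13156 + 23*I*√7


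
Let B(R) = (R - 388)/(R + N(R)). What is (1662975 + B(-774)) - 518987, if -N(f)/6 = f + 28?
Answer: 2117521207/1851 ≈ 1.1440e+6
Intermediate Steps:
N(f) = -168 - 6*f (N(f) = -6*(f + 28) = -6*(28 + f) = -168 - 6*f)
B(R) = (-388 + R)/(-168 - 5*R) (B(R) = (R - 388)/(R + (-168 - 6*R)) = (-388 + R)/(-168 - 5*R))
(1662975 + B(-774)) - 518987 = (1662975 + (388 - 1*(-774))/(168 + 5*(-774))) - 518987 = (1662975 + (388 + 774)/(168 - 3870)) - 518987 = (1662975 + 1162/(-3702)) - 518987 = (1662975 - 1/3702*1162) - 518987 = (1662975 - 581/1851) - 518987 = 3078166144/1851 - 518987 = 2117521207/1851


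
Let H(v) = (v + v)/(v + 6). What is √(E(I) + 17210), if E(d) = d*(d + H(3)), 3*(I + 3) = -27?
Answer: 7*√354 ≈ 131.70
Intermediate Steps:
I = -12 (I = -3 + (⅓)*(-27) = -3 - 9 = -12)
H(v) = 2*v/(6 + v) (H(v) = (2*v)/(6 + v) = 2*v/(6 + v))
E(d) = d*(⅔ + d) (E(d) = d*(d + 2*3/(6 + 3)) = d*(d + 2*3/9) = d*(d + 2*3*(⅑)) = d*(d + ⅔) = d*(⅔ + d))
√(E(I) + 17210) = √((⅓)*(-12)*(2 + 3*(-12)) + 17210) = √((⅓)*(-12)*(2 - 36) + 17210) = √((⅓)*(-12)*(-34) + 17210) = √(136 + 17210) = √17346 = 7*√354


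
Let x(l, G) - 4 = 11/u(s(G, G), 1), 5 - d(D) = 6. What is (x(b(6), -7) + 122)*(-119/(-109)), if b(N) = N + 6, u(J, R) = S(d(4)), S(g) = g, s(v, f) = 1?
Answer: 13685/109 ≈ 125.55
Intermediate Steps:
d(D) = -1 (d(D) = 5 - 1*6 = 5 - 6 = -1)
u(J, R) = -1
b(N) = 6 + N
x(l, G) = -7 (x(l, G) = 4 + 11/(-1) = 4 + 11*(-1) = 4 - 11 = -7)
(x(b(6), -7) + 122)*(-119/(-109)) = (-7 + 122)*(-119/(-109)) = 115*(-119*(-1/109)) = 115*(119/109) = 13685/109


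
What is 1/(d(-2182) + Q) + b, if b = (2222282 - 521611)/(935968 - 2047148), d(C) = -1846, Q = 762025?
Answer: -184687609847/120670814460 ≈ -1.5305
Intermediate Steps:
b = -242953/158740 (b = 1700671/(-1111180) = 1700671*(-1/1111180) = -242953/158740 ≈ -1.5305)
1/(d(-2182) + Q) + b = 1/(-1846 + 762025) - 242953/158740 = 1/760179 - 242953/158740 = -184687609847/120670814460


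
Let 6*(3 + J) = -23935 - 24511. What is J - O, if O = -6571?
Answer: -4519/3 ≈ -1506.3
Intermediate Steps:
J = -24232/3 (J = -3 + (-23935 - 24511)/6 = -3 + (⅙)*(-48446) = -3 - 24223/3 = -24232/3 ≈ -8077.3)
J - O = -24232/3 - 1*(-6571) = -24232/3 + 6571 = -4519/3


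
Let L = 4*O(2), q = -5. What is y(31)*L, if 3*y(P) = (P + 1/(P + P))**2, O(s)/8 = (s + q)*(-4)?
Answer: 118333728/961 ≈ 1.2314e+5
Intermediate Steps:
O(s) = 160 - 32*s (O(s) = 8*((s - 5)*(-4)) = 8*((-5 + s)*(-4)) = 8*(20 - 4*s) = 160 - 32*s)
y(P) = (P + 1/(2*P))**2/3 (y(P) = (P + 1/(P + P))**2/3 = (P + 1/(2*P))**2/3)
L = 384 (L = 4*(160 - 32*2) = 4*(160 - 64) = 4*96 = 384)
y(31)*L = ((1/12)*(1 + 2*31**2)**2/31**2)*384 = ((1/12)*(1/961)*(1 + 2*961)**2)*384 = ((1/12)*(1/961)*(1 + 1922)**2)*384 = ((1/12)*(1/961)*1923**2)*384 = ((1/12)*(1/961)*3697929)*384 = (1232643/3844)*384 = 118333728/961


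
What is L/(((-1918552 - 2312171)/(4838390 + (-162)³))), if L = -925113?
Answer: 25853031686/201463 ≈ 1.2833e+5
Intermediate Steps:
L/(((-1918552 - 2312171)/(4838390 + (-162)³))) = -925113*(4838390 + (-162)³)/(-1918552 - 2312171) = -925113/((-4230723/(4838390 - 4251528))) = -925113/((-4230723/586862)) = -925113/((-4230723*1/586862)) = -925113/(-4230723/586862) = -925113*(-586862/4230723) = 25853031686/201463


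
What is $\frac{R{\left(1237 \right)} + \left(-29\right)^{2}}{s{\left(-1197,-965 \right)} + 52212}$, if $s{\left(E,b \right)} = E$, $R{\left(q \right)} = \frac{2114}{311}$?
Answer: $\frac{52733}{3173133} \approx 0.016619$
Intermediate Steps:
$R{\left(q \right)} = \frac{2114}{311}$ ($R{\left(q \right)} = 2114 \cdot \frac{1}{311} = \frac{2114}{311}$)
$\frac{R{\left(1237 \right)} + \left(-29\right)^{2}}{s{\left(-1197,-965 \right)} + 52212} = \frac{\frac{2114}{311} + \left(-29\right)^{2}}{-1197 + 52212} = \frac{\frac{2114}{311} + 841}{51015} = \frac{263665}{311} \cdot \frac{1}{51015} = \frac{52733}{3173133}$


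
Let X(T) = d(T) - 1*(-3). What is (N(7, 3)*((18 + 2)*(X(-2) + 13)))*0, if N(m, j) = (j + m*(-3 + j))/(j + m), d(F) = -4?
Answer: 0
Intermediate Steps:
N(m, j) = (j + m*(-3 + j))/(j + m)
X(T) = -1 (X(T) = -4 - 1*(-3) = -4 + 3 = -1)
(N(7, 3)*((18 + 2)*(X(-2) + 13)))*0 = (((3 - 3*7 + 3*7)/(3 + 7))*((18 + 2)*(-1 + 13)))*0 = (((3 - 21 + 21)/10)*(20*12))*0 = (((⅒)*3)*240)*0 = ((3/10)*240)*0 = 72*0 = 0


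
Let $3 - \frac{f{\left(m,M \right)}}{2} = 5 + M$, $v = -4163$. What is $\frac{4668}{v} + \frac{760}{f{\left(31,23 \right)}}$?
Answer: $- \frac{339728}{20815} \approx -16.321$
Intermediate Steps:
$f{\left(m,M \right)} = -4 - 2 M$ ($f{\left(m,M \right)} = 6 - 2 \left(5 + M\right) = 6 - \left(10 + 2 M\right) = -4 - 2 M$)
$\frac{4668}{v} + \frac{760}{f{\left(31,23 \right)}} = \frac{4668}{-4163} + \frac{760}{-4 - 46} = 4668 \left(- \frac{1}{4163}\right) + \frac{760}{-4 - 46} = - \frac{4668}{4163} + \frac{760}{-50} = - \frac{4668}{4163} + 760 \left(- \frac{1}{50}\right) = - \frac{4668}{4163} - \frac{76}{5} = - \frac{339728}{20815}$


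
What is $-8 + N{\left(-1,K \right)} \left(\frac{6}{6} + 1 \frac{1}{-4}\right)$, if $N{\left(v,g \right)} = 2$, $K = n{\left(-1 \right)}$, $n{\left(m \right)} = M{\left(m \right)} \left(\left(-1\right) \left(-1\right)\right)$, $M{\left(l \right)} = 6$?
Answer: $- \frac{13}{2} \approx -6.5$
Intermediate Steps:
$n{\left(m \right)} = 6$ ($n{\left(m \right)} = 6 \left(\left(-1\right) \left(-1\right)\right) = 6 \cdot 1 = 6$)
$K = 6$
$-8 + N{\left(-1,K \right)} \left(\frac{6}{6} + 1 \frac{1}{-4}\right) = -8 + 2 \left(\frac{6}{6} + 1 \frac{1}{-4}\right) = -8 + 2 \left(6 \cdot \frac{1}{6} + 1 \left(- \frac{1}{4}\right)\right) = -8 + 2 \left(1 - \frac{1}{4}\right) = -8 + 2 \cdot \frac{3}{4} = -8 + \frac{3}{2} = - \frac{13}{2}$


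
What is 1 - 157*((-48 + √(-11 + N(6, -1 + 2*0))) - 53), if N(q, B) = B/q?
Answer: 15858 - 157*I*√402/6 ≈ 15858.0 - 524.64*I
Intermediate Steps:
1 - 157*((-48 + √(-11 + N(6, -1 + 2*0))) - 53) = 1 - 157*((-48 + √(-11 + (-1 + 2*0)/6)) - 53) = 1 - 157*((-48 + √(-11 + (-1 + 0)*(⅙))) - 53) = 1 - 157*((-48 + √(-11 - 1*⅙)) - 53) = 1 - 157*((-48 + √(-11 - ⅙)) - 53) = 1 - 157*((-48 + √(-67/6)) - 53) = 1 - 157*((-48 + I*√402/6) - 53) = 1 - 157*(-101 + I*√402/6) = 1 + (15857 - 157*I*√402/6) = 15858 - 157*I*√402/6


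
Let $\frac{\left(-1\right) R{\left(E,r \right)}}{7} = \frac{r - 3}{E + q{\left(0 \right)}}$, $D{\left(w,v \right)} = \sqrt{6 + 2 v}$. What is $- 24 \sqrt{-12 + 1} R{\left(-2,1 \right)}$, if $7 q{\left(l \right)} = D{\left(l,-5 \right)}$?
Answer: $\frac{588 i \sqrt{11} \left(7 + i\right)}{25} \approx -78.007 + 546.05 i$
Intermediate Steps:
$q{\left(l \right)} = \frac{2 i}{7}$ ($q{\left(l \right)} = \frac{\sqrt{6 + 2 \left(-5\right)}}{7} = \frac{\sqrt{6 - 10}}{7} = \frac{\sqrt{-4}}{7} = \frac{2 i}{7}$)
$R{\left(E,r \right)} = - \frac{7 \left(-3 + r\right)}{E + \frac{2 i}{7}}$ ($R{\left(E,r \right)} = - 7 \frac{r - 3}{E + \frac{2 i}{7}} = - 7 \frac{-3 + r}{E + \frac{2 i}{7}} = - \frac{7 \left(-3 + r\right)}{E + \frac{2 i}{7}}$)
$- 24 \sqrt{-12 + 1} R{\left(-2,1 \right)} = - 24 \sqrt{-12 + 1} \frac{49 \left(3 - 1\right)}{2 i + 7 \left(-2\right)} = - 24 \sqrt{-11} \frac{49 \left(3 - 1\right)}{2 i - 14} = - 24 i \sqrt{11} \cdot 49 \frac{1}{-14 + 2 i} 2 = - 24 i \sqrt{11} \cdot 49 \frac{-14 - 2 i}{200} \cdot 2 = - 24 i \sqrt{11} \left(- \frac{343}{50} - \frac{49 i}{50}\right)$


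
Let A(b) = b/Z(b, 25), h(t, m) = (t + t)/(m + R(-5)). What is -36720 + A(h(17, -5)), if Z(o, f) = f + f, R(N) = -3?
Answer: -7344017/200 ≈ -36720.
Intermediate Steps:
Z(o, f) = 2*f
h(t, m) = 2*t/(-3 + m) (h(t, m) = (t + t)/(m - 3) = (2*t)/(-3 + m) = 2*t/(-3 + m))
A(b) = b/50 (A(b) = b/((2*25)) = b/50)
-36720 + A(h(17, -5)) = -36720 + (2*17/(-3 - 5))/50 = -36720 + (2*17/(-8))/50 = -36720 + (2*17*(-⅛))/50 = -36720 + (1/50)*(-17/4) = -36720 - 17/200 = -7344017/200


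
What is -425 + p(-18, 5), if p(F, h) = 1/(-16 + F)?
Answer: -14451/34 ≈ -425.03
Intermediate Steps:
-425 + p(-18, 5) = -425 + 1/(-16 - 18) = -425 + 1/(-34) = -425 - 1/34 = -14451/34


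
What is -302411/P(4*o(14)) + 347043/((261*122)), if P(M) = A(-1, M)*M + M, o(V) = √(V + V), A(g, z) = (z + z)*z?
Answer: 3989/366 - 302411*√7/50232 ≈ -5.0293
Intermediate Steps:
A(g, z) = 2*z² (A(g, z) = (2*z)*z = 2*z²)
o(V) = √2*√V (o(V) = √(2*V) = √2*√V)
P(M) = M + 2*M³ (P(M) = (2*M²)*M + M = 2*M³ + M = M + 2*M³)
-302411/P(4*o(14)) + 347043/((261*122)) = -302411/(4*(√2*√14) + 2*(4*(√2*√14))³) + 347043/((261*122)) = -302411/(4*(2*√7) + 2*(4*(2*√7))³) + 347043/31842 = -302411/(8*√7 + 2*(8*√7)³) + 347043*(1/31842) = -302411/(8*√7 + 2*(3584*√7)) + 3989/366 = -302411/(8*√7 + 7168*√7) + 3989/366 = -302411*√7/50232 + 3989/366 = 3989/366 - 302411*√7/50232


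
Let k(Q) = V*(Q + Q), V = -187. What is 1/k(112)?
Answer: -1/41888 ≈ -2.3873e-5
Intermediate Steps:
k(Q) = -374*Q (k(Q) = -187*(Q + Q) = -374*Q)
1/k(112) = 1/(-374*112) = 1/(-41888) = -1/41888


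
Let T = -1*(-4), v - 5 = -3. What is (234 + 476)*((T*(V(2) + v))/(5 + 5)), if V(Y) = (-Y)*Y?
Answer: -568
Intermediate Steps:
v = 2 (v = 5 - 3 = 2)
T = 4
V(Y) = -Y²
(234 + 476)*((T*(V(2) + v))/(5 + 5)) = (234 + 476)*((4*(-1*2² + 2))/(5 + 5)) = 710*((4*(-1*4 + 2))/10) = 710*((4*(-4 + 2))/10) = 710*((4*(-2))/10) = 710*((⅒)*(-8)) = 710*(-⅘) = -568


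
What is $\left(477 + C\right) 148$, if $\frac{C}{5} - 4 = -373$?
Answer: $-202464$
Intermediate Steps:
$C = -1845$ ($C = 20 + 5 \left(-373\right) = 20 - 1865 = -1845$)
$\left(477 + C\right) 148 = \left(477 - 1845\right) 148 = \left(-1368\right) 148 = -202464$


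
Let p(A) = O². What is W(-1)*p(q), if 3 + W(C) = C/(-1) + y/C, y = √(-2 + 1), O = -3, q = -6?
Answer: -18 - 9*I ≈ -18.0 - 9.0*I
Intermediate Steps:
y = I (y = √(-1) = I ≈ 1.0*I)
W(C) = -3 - C + I/C (W(C) = -3 + (C/(-1) + I/C) = -3 + (C*(-1) + I/C) = -3 + (-C + I/C) = -3 - C + I/C)
p(A) = 9 (p(A) = (-3)² = 9)
W(-1)*p(q) = (-3 - 1*(-1) + I/(-1))*9 = (-3 + 1 + I*(-1))*9 = (-3 + 1 - I)*9 = (-2 - I)*9 = -18 - 9*I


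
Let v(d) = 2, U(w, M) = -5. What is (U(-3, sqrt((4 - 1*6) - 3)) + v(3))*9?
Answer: -27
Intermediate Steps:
(U(-3, sqrt((4 - 1*6) - 3)) + v(3))*9 = (-5 + 2)*9 = -3*9 = -27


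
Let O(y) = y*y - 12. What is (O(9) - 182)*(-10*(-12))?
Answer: -13560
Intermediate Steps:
O(y) = -12 + y² (O(y) = y² - 12 = -12 + y²)
(O(9) - 182)*(-10*(-12)) = ((-12 + 9²) - 182)*(-10*(-12)) = ((-12 + 81) - 182)*120 = (69 - 182)*120 = -113*120 = -13560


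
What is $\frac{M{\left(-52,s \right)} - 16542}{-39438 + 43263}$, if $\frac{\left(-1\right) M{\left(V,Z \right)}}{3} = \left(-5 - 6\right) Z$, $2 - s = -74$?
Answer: $- \frac{4678}{1275} \approx -3.669$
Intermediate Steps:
$s = 76$ ($s = 2 - -74 = 2 + 74 = 76$)
$M{\left(V,Z \right)} = 33 Z$ ($M{\left(V,Z \right)} = - 3 \left(-5 - 6\right) Z = - 3 \left(- 11 Z\right) = 33 Z$)
$\frac{M{\left(-52,s \right)} - 16542}{-39438 + 43263} = \frac{33 \cdot 76 - 16542}{-39438 + 43263} = \frac{2508 - 16542}{3825} = \left(-14034\right) \frac{1}{3825} = - \frac{4678}{1275}$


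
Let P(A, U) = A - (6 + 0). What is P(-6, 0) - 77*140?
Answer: -10792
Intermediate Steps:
P(A, U) = -6 + A (P(A, U) = A - 1*6 = A - 6 = -6 + A)
P(-6, 0) - 77*140 = (-6 - 6) - 77*140 = -12 - 10780 = -10792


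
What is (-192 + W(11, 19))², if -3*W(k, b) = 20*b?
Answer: 913936/9 ≈ 1.0155e+5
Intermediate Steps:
W(k, b) = -20*b/3
(-192 + W(11, 19))² = (-192 - 20/3*19)² = (-192 - 380/3)² = (-956/3)² = 913936/9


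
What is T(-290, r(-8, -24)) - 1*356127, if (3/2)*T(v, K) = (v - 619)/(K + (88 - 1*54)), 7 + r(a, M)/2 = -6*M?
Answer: -54843861/154 ≈ -3.5613e+5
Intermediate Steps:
r(a, M) = -14 - 12*M (r(a, M) = -14 + 2*(-6*M) = -14 - 12*M)
T(v, K) = 2*(-619 + v)/(3*(34 + K)) (T(v, K) = 2*((v - 619)/(K + (88 - 1*54)))/3 = 2*((-619 + v)/(K + (88 - 54)))/3 = 2*((-619 + v)/(K + 34))/3 = 2*((-619 + v)/(34 + K))/3 = 2*(-619 + v)/(3*(34 + K)))
T(-290, r(-8, -24)) - 1*356127 = 2*(-619 - 290)/(3*(34 + (-14 - 12*(-24)))) - 1*356127 = (⅔)*(-909)/(34 + (-14 + 288)) - 356127 = (⅔)*(-909)/(34 + 274) - 356127 = (⅔)*(-909)/308 - 356127 = (⅔)*(1/308)*(-909) - 356127 = -303/154 - 356127 = -54843861/154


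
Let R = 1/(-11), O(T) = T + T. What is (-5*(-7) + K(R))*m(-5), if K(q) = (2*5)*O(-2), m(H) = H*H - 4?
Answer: -105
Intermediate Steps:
O(T) = 2*T
R = -1/11 ≈ -0.090909
m(H) = -4 + H² (m(H) = H² - 4 = -4 + H²)
K(q) = -40 (K(q) = (2*5)*(2*(-2)) = 10*(-4) = -40)
(-5*(-7) + K(R))*m(-5) = (-5*(-7) - 40)*(-4 + (-5)²) = (35 - 40)*(-4 + 25) = -5*21 = -105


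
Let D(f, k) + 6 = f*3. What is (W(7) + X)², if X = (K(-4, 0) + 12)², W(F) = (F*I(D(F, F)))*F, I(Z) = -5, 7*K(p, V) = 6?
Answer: 15249025/2401 ≈ 6351.1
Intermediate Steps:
K(p, V) = 6/7 (K(p, V) = (⅐)*6 = 6/7)
D(f, k) = -6 + 3*f (D(f, k) = -6 + f*3 = -6 + 3*f)
W(F) = -5*F² (W(F) = (F*(-5))*F = (-5*F)*F = -5*F²)
X = 8100/49 (X = (6/7 + 12)² = (90/7)² = 8100/49 ≈ 165.31)
(W(7) + X)² = (-5*7² + 8100/49)² = (-5*49 + 8100/49)² = (-245 + 8100/49)² = (-3905/49)² = 15249025/2401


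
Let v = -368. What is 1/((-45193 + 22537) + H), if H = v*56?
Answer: -1/43264 ≈ -2.3114e-5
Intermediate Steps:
H = -20608 (H = -368*56 = -20608)
1/((-45193 + 22537) + H) = 1/((-45193 + 22537) - 20608) = 1/(-22656 - 20608) = 1/(-43264) = -1/43264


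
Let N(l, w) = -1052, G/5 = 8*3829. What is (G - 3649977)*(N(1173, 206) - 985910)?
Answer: 3451225499954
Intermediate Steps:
G = 153160 (G = 5*(8*3829) = 5*30632 = 153160)
(G - 3649977)*(N(1173, 206) - 985910) = (153160 - 3649977)*(-1052 - 985910) = -3496817*(-986962) = 3451225499954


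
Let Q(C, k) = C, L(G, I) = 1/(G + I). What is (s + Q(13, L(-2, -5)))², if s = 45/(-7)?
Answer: 2116/49 ≈ 43.184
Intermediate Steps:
s = -45/7 (s = 45*(-⅐) = -45/7 ≈ -6.4286)
(s + Q(13, L(-2, -5)))² = (-45/7 + 13)² = (46/7)² = 2116/49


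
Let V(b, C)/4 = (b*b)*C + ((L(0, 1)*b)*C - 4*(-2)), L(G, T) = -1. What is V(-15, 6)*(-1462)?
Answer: -8467904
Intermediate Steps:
V(b, C) = 32 - 4*C*b + 4*C*b**2 (V(b, C) = 4*((b*b)*C + ((-b)*C - 4*(-2))) = 4*(b**2*C + (-C*b + 8)) = 4*(C*b**2 + (8 - C*b)) = 4*(8 + C*b**2 - C*b) = 32 - 4*C*b + 4*C*b**2)
V(-15, 6)*(-1462) = (32 - 4*6*(-15) + 4*6*(-15)**2)*(-1462) = (32 + 360 + 4*6*225)*(-1462) = (32 + 360 + 5400)*(-1462) = 5792*(-1462) = -8467904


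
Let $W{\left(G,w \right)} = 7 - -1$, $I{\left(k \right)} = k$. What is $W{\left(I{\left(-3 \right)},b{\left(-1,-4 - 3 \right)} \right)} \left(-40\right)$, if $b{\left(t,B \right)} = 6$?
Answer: $-320$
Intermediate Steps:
$W{\left(G,w \right)} = 8$ ($W{\left(G,w \right)} = 7 + 1 = 8$)
$W{\left(I{\left(-3 \right)},b{\left(-1,-4 - 3 \right)} \right)} \left(-40\right) = 8 \left(-40\right) = -320$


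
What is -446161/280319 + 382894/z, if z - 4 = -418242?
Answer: -146966973752/58620028961 ≈ -2.5071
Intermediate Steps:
z = -418238 (z = 4 - 418242 = -418238)
-446161/280319 + 382894/z = -446161/280319 + 382894/(-418238) = -446161*1/280319 + 382894*(-1/418238) = -446161/280319 - 191447/209119 = -146966973752/58620028961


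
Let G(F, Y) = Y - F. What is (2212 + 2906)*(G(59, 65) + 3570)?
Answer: 18301968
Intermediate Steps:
(2212 + 2906)*(G(59, 65) + 3570) = (2212 + 2906)*((65 - 1*59) + 3570) = 5118*((65 - 59) + 3570) = 5118*(6 + 3570) = 5118*3576 = 18301968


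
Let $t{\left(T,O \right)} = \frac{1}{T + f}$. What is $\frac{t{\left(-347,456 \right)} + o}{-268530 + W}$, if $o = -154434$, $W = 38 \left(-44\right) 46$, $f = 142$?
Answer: $\frac{31658971}{70815610} \approx 0.44706$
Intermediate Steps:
$t{\left(T,O \right)} = \frac{1}{142 + T}$ ($t{\left(T,O \right)} = \frac{1}{T + 142} = \frac{1}{142 + T}$)
$W = -76912$ ($W = \left(-1672\right) 46 = -76912$)
$\frac{t{\left(-347,456 \right)} + o}{-268530 + W} = \frac{\frac{1}{142 - 347} - 154434}{-268530 - 76912} = \frac{\frac{1}{-205} - 154434}{-345442} = \left(- \frac{1}{205} - 154434\right) \left(- \frac{1}{345442}\right) = \left(- \frac{31658971}{205}\right) \left(- \frac{1}{345442}\right) = \frac{31658971}{70815610}$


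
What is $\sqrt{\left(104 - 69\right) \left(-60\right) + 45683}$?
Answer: $\sqrt{43583} \approx 208.77$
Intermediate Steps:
$\sqrt{\left(104 - 69\right) \left(-60\right) + 45683} = \sqrt{35 \left(-60\right) + 45683} = \sqrt{-2100 + 45683} = \sqrt{43583}$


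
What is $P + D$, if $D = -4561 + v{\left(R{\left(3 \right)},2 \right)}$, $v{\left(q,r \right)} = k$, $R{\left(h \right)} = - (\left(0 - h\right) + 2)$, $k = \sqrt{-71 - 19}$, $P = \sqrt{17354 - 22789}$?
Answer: $-4561 + i \sqrt{5435} + 3 i \sqrt{10} \approx -4561.0 + 83.209 i$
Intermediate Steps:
$P = i \sqrt{5435}$ ($P = \sqrt{-5435} = i \sqrt{5435} \approx 73.722 i$)
$k = 3 i \sqrt{10}$ ($k = \sqrt{-90} = 3 i \sqrt{10} \approx 9.4868 i$)
$R{\left(h \right)} = -2 + h$ ($R{\left(h \right)} = - (- h + 2) = - (2 - h) = -2 + h$)
$v{\left(q,r \right)} = 3 i \sqrt{10}$
$D = -4561 + 3 i \sqrt{10} \approx -4561.0 + 9.4868 i$
$P + D = i \sqrt{5435} - \left(4561 - 3 i \sqrt{10}\right) = -4561 + i \sqrt{5435} + 3 i \sqrt{10}$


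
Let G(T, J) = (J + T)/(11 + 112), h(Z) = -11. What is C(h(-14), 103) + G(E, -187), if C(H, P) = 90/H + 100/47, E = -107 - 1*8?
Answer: -541124/63591 ≈ -8.5094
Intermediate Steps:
E = -115 (E = -107 - 8 = -115)
C(H, P) = 100/47 + 90/H (C(H, P) = 90/H + 100*(1/47) = 90/H + 100/47 = 100/47 + 90/H)
G(T, J) = J/123 + T/123 (G(T, J) = (J + T)/123 = (J + T)*(1/123) = J/123 + T/123)
C(h(-14), 103) + G(E, -187) = (100/47 + 90/(-11)) + ((1/123)*(-187) + (1/123)*(-115)) = (100/47 + 90*(-1/11)) + (-187/123 - 115/123) = (100/47 - 90/11) - 302/123 = -3130/517 - 302/123 = -541124/63591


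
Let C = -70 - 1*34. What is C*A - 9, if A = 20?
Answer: -2089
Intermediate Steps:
C = -104 (C = -70 - 34 = -104)
C*A - 9 = -104*20 - 9 = -2080 - 9 = -2089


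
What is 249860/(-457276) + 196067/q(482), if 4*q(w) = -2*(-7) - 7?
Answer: 89656296237/800233 ≈ 1.1204e+5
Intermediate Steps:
q(w) = 7/4 (q(w) = (-2*(-7) - 7)/4 = (14 - 7)/4 = (1/4)*7 = 7/4)
249860/(-457276) + 196067/q(482) = 249860/(-457276) + 196067/(7/4) = 249860*(-1/457276) + 196067*(4/7) = -62465/114319 + 784268/7 = 89656296237/800233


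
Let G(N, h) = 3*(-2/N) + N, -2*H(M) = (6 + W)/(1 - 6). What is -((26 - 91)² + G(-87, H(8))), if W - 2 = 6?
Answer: -120004/29 ≈ -4138.1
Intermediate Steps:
W = 8 (W = 2 + 6 = 8)
H(M) = 7/5 (H(M) = -(6 + 8)/(2*(1 - 6)) = -7/(-5) = -7*(-1)/5 = -½*(-14/5) = 7/5)
G(N, h) = N - 6/N (G(N, h) = -6/N + N = N - 6/N)
-((26 - 91)² + G(-87, H(8))) = -((26 - 91)² + (-87 - 6/(-87))) = -((-65)² + (-87 - 6*(-1/87))) = -(4225 + (-87 + 2/29)) = -(4225 - 2521/29) = -1*120004/29 = -120004/29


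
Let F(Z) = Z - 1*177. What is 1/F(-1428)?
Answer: -1/1605 ≈ -0.00062305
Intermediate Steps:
F(Z) = -177 + Z (F(Z) = Z - 177 = -177 + Z)
1/F(-1428) = 1/(-177 - 1428) = 1/(-1605) = -1/1605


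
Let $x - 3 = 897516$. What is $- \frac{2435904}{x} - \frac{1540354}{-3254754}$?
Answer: $- \frac{1090961884315}{486867259221} \approx -2.2408$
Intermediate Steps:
$x = 897519$ ($x = 3 + 897516 = 897519$)
$- \frac{2435904}{x} - \frac{1540354}{-3254754} = - \frac{2435904}{897519} - \frac{1540354}{-3254754} = \left(-2435904\right) \frac{1}{897519} - - \frac{770177}{1627377} = - \frac{811968}{299173} + \frac{770177}{1627377} = - \frac{1090961884315}{486867259221}$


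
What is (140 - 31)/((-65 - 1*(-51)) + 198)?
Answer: 109/184 ≈ 0.59239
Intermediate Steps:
(140 - 31)/((-65 - 1*(-51)) + 198) = 109/((-65 + 51) + 198) = 109/(-14 + 198) = 109/184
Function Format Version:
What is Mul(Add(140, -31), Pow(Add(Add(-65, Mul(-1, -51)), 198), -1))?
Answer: Rational(109, 184) ≈ 0.59239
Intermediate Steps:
Mul(Add(140, -31), Pow(Add(Add(-65, Mul(-1, -51)), 198), -1)) = Mul(109, Pow(Add(Add(-65, 51), 198), -1)) = Mul(109, Pow(Add(-14, 198), -1)) = Mul(109, Pow(184, -1)) = Mul(109, Rational(1, 184)) = Rational(109, 184)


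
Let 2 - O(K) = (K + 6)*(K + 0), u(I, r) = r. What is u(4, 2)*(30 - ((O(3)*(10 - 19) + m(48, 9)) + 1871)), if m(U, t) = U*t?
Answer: -4996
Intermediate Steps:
O(K) = 2 - K*(6 + K) (O(K) = 2 - (K + 6)*(K + 0) = 2 - (6 + K)*K = 2 - K*(6 + K))
u(4, 2)*(30 - ((O(3)*(10 - 19) + m(48, 9)) + 1871)) = 2*(30 - (((2 - 1*3**2 - 6*3)*(10 - 19) + 48*9) + 1871)) = 2*(30 - (((2 - 1*9 - 18)*(-9) + 432) + 1871)) = 2*(30 - (((2 - 9 - 18)*(-9) + 432) + 1871)) = 2*(30 - ((-25*(-9) + 432) + 1871)) = 2*(30 - ((225 + 432) + 1871)) = 2*(30 - (657 + 1871)) = 2*(30 - 1*2528) = 2*(30 - 2528) = 2*(-2498) = -4996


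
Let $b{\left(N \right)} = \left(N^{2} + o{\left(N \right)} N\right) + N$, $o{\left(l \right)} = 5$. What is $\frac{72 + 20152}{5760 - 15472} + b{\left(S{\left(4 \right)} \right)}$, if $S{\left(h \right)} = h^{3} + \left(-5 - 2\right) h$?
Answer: $\frac{916520}{607} \approx 1509.9$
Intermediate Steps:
$S{\left(h \right)} = h^{3} - 7 h$
$b{\left(N \right)} = N^{2} + 6 N$ ($b{\left(N \right)} = \left(N^{2} + 5 N\right) + N = N^{2} + 6 N$)
$\frac{72 + 20152}{5760 - 15472} + b{\left(S{\left(4 \right)} \right)} = \frac{72 + 20152}{5760 - 15472} + 4 \left(-7 + 4^{2}\right) \left(6 + 4 \left(-7 + 4^{2}\right)\right) = \frac{20224}{-9712} + 4 \left(-7 + 16\right) \left(6 + 4 \left(-7 + 16\right)\right) = 20224 \left(- \frac{1}{9712}\right) + 4 \cdot 9 \left(6 + 4 \cdot 9\right) = - \frac{1264}{607} + 36 \left(6 + 36\right) = - \frac{1264}{607} + 36 \cdot 42 = - \frac{1264}{607} + 1512 = \frac{916520}{607}$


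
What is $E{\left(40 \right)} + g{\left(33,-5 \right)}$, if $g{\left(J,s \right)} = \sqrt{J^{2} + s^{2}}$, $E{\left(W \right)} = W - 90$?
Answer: $-50 + \sqrt{1114} \approx -16.623$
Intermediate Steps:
$E{\left(W \right)} = -90 + W$ ($E{\left(W \right)} = W - 90 = -90 + W$)
$E{\left(40 \right)} + g{\left(33,-5 \right)} = \left(-90 + 40\right) + \sqrt{33^{2} + \left(-5\right)^{2}} = -50 + \sqrt{1089 + 25} = -50 + \sqrt{1114}$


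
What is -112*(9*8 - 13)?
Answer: -6608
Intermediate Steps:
-112*(9*8 - 13) = -112*(72 - 13) = -112*59 = -6608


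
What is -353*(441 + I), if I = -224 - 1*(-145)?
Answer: -127786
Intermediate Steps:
I = -79 (I = -224 + 145 = -79)
-353*(441 + I) = -353*(441 - 79) = -353*362 = -127786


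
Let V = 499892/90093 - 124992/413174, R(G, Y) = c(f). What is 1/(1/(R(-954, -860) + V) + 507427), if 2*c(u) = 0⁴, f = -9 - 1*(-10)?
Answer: 97640736476/49545564599849843 ≈ 1.9707e-6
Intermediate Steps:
f = 1 (f = -9 + 10 = 1)
c(u) = 0 (c(u) = (½)*0⁴ = (½)*0 = 0)
R(G, Y) = 0
V = 97640736476/18612042591 (V = 499892*(1/90093) - 124992*1/413174 = 499892/90093 - 62496/206587 = 97640736476/18612042591 ≈ 5.2461)
1/(1/(R(-954, -860) + V) + 507427) = 1/(1/(0 + 97640736476/18612042591) + 507427) = 1/(1/(97640736476/18612042591) + 507427) = 1/(18612042591/97640736476 + 507427) = 1/(49545564599849843/97640736476) = 97640736476/49545564599849843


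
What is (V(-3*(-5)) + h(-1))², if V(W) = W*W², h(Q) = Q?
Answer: 11383876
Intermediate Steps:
V(W) = W³
(V(-3*(-5)) + h(-1))² = ((-3*(-5))³ - 1)² = (15³ - 1)² = (3375 - 1)² = 3374² = 11383876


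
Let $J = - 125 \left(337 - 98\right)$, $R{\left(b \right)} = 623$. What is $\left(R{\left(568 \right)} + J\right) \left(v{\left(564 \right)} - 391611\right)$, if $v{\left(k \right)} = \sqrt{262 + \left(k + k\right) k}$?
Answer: $11455404972 - 380276 \sqrt{3766} \approx 1.1432 \cdot 10^{10}$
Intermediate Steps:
$v{\left(k \right)} = \sqrt{262 + 2 k^{2}}$ ($v{\left(k \right)} = \sqrt{262 + 2 k k} = \sqrt{262 + 2 k^{2}}$)
$J = -29875$ ($J = \left(-125\right) 239 = -29875$)
$\left(R{\left(568 \right)} + J\right) \left(v{\left(564 \right)} - 391611\right) = \left(623 - 29875\right) \left(\sqrt{262 + 2 \cdot 564^{2}} - 391611\right) = - 29252 \left(\sqrt{262 + 2 \cdot 318096} - 391611\right) = - 29252 \left(\sqrt{262 + 636192} - 391611\right) = - 29252 \left(\sqrt{636454} - 391611\right) = - 29252 \left(13 \sqrt{3766} - 391611\right) = - 29252 \left(-391611 + 13 \sqrt{3766}\right) = 11455404972 - 380276 \sqrt{3766}$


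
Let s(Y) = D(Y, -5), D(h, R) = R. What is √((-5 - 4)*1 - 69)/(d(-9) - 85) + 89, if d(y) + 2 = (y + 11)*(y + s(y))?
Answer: 89 - I*√78/115 ≈ 89.0 - 0.076798*I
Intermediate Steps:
s(Y) = -5
d(y) = -2 + (-5 + y)*(11 + y) (d(y) = -2 + (y + 11)*(y - 5) = -2 + (11 + y)*(-5 + y) = -2 + (-5 + y)*(11 + y))
√((-5 - 4)*1 - 69)/(d(-9) - 85) + 89 = √((-5 - 4)*1 - 69)/((-57 + (-9)² + 6*(-9)) - 85) + 89 = √(-9*1 - 69)/((-57 + 81 - 54) - 85) + 89 = √(-9 - 69)/(-30 - 85) + 89 = √(-78)/(-115) + 89 = (I*√78)*(-1/115) + 89 = -I*√78/115 + 89 = 89 - I*√78/115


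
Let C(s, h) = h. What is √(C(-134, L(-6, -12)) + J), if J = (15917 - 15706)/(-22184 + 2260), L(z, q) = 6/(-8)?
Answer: I*√75482074/9962 ≈ 0.87212*I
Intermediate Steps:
L(z, q) = -¾ (L(z, q) = 6*(-⅛) = -¾)
J = -211/19924 (J = 211/(-19924) = 211*(-1/19924) = -211/19924 ≈ -0.010590)
√(C(-134, L(-6, -12)) + J) = √(-¾ - 211/19924) = √(-7577/9962) = I*√75482074/9962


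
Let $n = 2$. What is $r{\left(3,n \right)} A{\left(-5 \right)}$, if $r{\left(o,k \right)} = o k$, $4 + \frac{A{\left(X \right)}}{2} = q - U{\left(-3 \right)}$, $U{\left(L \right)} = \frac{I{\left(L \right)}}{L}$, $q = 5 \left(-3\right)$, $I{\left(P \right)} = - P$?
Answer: $-216$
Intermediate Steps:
$q = -15$
$U{\left(L \right)} = -1$ ($U{\left(L \right)} = \frac{\left(-1\right) L}{L} = -1$)
$A{\left(X \right)} = -36$ ($A{\left(X \right)} = -8 + 2 \left(-15 - -1\right) = -8 + 2 \left(-15 + 1\right) = -8 + 2 \left(-14\right) = -8 - 28 = -36$)
$r{\left(o,k \right)} = k o$
$r{\left(3,n \right)} A{\left(-5 \right)} = 2 \cdot 3 \left(-36\right) = 6 \left(-36\right) = -216$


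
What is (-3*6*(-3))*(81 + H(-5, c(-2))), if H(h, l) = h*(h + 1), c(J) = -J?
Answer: 5454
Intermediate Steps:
H(h, l) = h*(1 + h)
(-3*6*(-3))*(81 + H(-5, c(-2))) = (-3*6*(-3))*(81 - 5*(1 - 5)) = (-18*(-3))*(81 - 5*(-4)) = 54*(81 + 20) = 54*101 = 5454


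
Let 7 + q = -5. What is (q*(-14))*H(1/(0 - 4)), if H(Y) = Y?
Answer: -42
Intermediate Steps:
q = -12 (q = -7 - 5 = -12)
(q*(-14))*H(1/(0 - 4)) = (-12*(-14))/(0 - 4) = 168/(-4) = 168*(-¼) = -42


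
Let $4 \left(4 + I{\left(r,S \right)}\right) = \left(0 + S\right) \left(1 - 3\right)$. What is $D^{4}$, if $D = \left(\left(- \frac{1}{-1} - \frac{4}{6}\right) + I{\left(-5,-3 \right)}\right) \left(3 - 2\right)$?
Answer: $\frac{28561}{1296} \approx 22.038$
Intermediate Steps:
$I{\left(r,S \right)} = -4 - \frac{S}{2}$ ($I{\left(r,S \right)} = -4 + \frac{\left(0 + S\right) \left(1 - 3\right)}{4} = -4 + \frac{S \left(-2\right)}{4} = -4 + \frac{\left(-2\right) S}{4} = -4 - \frac{S}{2}$)
$D = - \frac{13}{6}$ ($D = \left(\left(- \frac{1}{-1} - \frac{4}{6}\right) - \frac{5}{2}\right) \left(3 - 2\right) = \left(\left(\left(-1\right) \left(-1\right) - \frac{2}{3}\right) + \left(-4 + \frac{3}{2}\right)\right) 1 = \left(\left(1 - \frac{2}{3}\right) - \frac{5}{2}\right) 1 = \left(\frac{1}{3} - \frac{5}{2}\right) 1 = \left(- \frac{13}{6}\right) 1 = - \frac{13}{6} \approx -2.1667$)
$D^{4} = \left(- \frac{13}{6}\right)^{4} = \frac{28561}{1296}$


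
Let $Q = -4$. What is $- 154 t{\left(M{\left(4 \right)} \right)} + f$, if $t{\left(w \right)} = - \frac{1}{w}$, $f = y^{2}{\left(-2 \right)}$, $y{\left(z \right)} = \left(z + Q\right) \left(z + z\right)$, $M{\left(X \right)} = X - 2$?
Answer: $653$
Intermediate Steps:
$M{\left(X \right)} = -2 + X$
$y{\left(z \right)} = 2 z \left(-4 + z\right)$ ($y{\left(z \right)} = \left(z - 4\right) \left(z + z\right) = \left(-4 + z\right) 2 z = 2 z \left(-4 + z\right)$)
$f = 576$ ($f = \left(2 \left(-2\right) \left(-4 - 2\right)\right)^{2} = \left(2 \left(-2\right) \left(-6\right)\right)^{2} = 24^{2} = 576$)
$- 154 t{\left(M{\left(4 \right)} \right)} + f = - 154 \left(- \frac{1}{-2 + 4}\right) + 576 = - 154 \left(- \frac{1}{2}\right) + 576 = - 154 \left(\left(-1\right) \frac{1}{2}\right) + 576 = \left(-154\right) \left(- \frac{1}{2}\right) + 576 = 77 + 576 = 653$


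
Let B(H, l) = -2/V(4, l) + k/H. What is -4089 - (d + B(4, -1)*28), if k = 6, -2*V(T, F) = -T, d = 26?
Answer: -4129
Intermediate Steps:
V(T, F) = T/2 (V(T, F) = -(-1)*T/2 = T/2)
B(H, l) = -1 + 6/H (B(H, l) = -2/((½)*4) + 6/H = -2/2 + 6/H = -2*½ + 6/H = -1 + 6/H)
-4089 - (d + B(4, -1)*28) = -4089 - (26 + ((6 - 1*4)/4)*28) = -4089 - (26 + ((6 - 4)/4)*28) = -4089 - (26 + ((¼)*2)*28) = -4089 - (26 + (½)*28) = -4089 - (26 + 14) = -4089 - 1*40 = -4089 - 40 = -4129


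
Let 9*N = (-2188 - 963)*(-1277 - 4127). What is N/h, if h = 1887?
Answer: 17028004/16983 ≈ 1002.7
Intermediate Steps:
N = 17028004/9 (N = ((-2188 - 963)*(-1277 - 4127))/9 = (-3151*(-5404))/9 = (⅑)*17028004 = 17028004/9 ≈ 1.8920e+6)
N/h = (17028004/9)/1887 = (17028004/9)*(1/1887) = 17028004/16983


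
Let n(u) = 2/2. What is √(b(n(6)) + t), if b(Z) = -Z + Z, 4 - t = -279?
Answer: √283 ≈ 16.823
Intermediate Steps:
t = 283 (t = 4 - 1*(-279) = 4 + 279 = 283)
n(u) = 1 (n(u) = 2*(½) = 1)
b(Z) = 0
√(b(n(6)) + t) = √(0 + 283) = √283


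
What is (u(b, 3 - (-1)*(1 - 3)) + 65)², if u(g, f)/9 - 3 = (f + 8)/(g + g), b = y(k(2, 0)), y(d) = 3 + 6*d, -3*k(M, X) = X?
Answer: 44521/4 ≈ 11130.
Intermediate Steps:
k(M, X) = -X/3
b = 3 (b = 3 + 6*(-⅓*0) = 3 + 6*0 = 3 + 0 = 3)
u(g, f) = 27 + 9*(8 + f)/(2*g) (u(g, f) = 27 + 9*((f + 8)/(g + g)) = 27 + 9*((8 + f)/((2*g))) = 27 + 9*((8 + f)*(1/(2*g))) = 27 + 9*((8 + f)/(2*g)) = 27 + 9*(8 + f)/(2*g))
(u(b, 3 - (-1)*(1 - 3)) + 65)² = ((9/2)*(8 + (3 - (-1)*(1 - 3)) + 6*3)/3 + 65)² = ((9/2)*(⅓)*(8 + (3 - (-1)*(-2)) + 18) + 65)² = ((9/2)*(⅓)*(8 + (3 - 1*2) + 18) + 65)² = ((9/2)*(⅓)*(8 + (3 - 2) + 18) + 65)² = ((9/2)*(⅓)*(8 + 1 + 18) + 65)² = ((9/2)*(⅓)*27 + 65)² = (81/2 + 65)² = (211/2)² = 44521/4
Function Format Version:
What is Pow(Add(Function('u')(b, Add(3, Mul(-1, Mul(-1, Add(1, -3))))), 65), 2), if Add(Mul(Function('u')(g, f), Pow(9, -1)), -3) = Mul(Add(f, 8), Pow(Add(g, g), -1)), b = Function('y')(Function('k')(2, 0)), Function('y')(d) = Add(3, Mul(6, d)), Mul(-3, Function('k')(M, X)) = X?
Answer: Rational(44521, 4) ≈ 11130.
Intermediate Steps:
Function('k')(M, X) = Mul(Rational(-1, 3), X)
b = 3 (b = Add(3, Mul(6, Mul(Rational(-1, 3), 0))) = Add(3, Mul(6, 0)) = Add(3, 0) = 3)
Function('u')(g, f) = Add(27, Mul(Rational(9, 2), Pow(g, -1), Add(8, f))) (Function('u')(g, f) = Add(27, Mul(9, Mul(Add(f, 8), Pow(Add(g, g), -1)))) = Add(27, Mul(9, Mul(Add(8, f), Pow(Mul(2, g), -1)))) = Add(27, Mul(9, Mul(Add(8, f), Mul(Rational(1, 2), Pow(g, -1))))) = Add(27, Mul(9, Mul(Rational(1, 2), Pow(g, -1), Add(8, f)))) = Add(27, Mul(Rational(9, 2), Pow(g, -1), Add(8, f))))
Pow(Add(Function('u')(b, Add(3, Mul(-1, Mul(-1, Add(1, -3))))), 65), 2) = Pow(Add(Mul(Rational(9, 2), Pow(3, -1), Add(8, Add(3, Mul(-1, Mul(-1, Add(1, -3)))), Mul(6, 3))), 65), 2) = Pow(Add(Mul(Rational(9, 2), Rational(1, 3), Add(8, Add(3, Mul(-1, Mul(-1, -2))), 18)), 65), 2) = Pow(Add(Mul(Rational(9, 2), Rational(1, 3), Add(8, Add(3, Mul(-1, 2)), 18)), 65), 2) = Pow(Add(Mul(Rational(9, 2), Rational(1, 3), Add(8, Add(3, -2), 18)), 65), 2) = Pow(Add(Mul(Rational(9, 2), Rational(1, 3), Add(8, 1, 18)), 65), 2) = Pow(Add(Mul(Rational(9, 2), Rational(1, 3), 27), 65), 2) = Pow(Add(Rational(81, 2), 65), 2) = Pow(Rational(211, 2), 2) = Rational(44521, 4)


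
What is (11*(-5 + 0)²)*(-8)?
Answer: -2200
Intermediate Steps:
(11*(-5 + 0)²)*(-8) = (11*(-5)²)*(-8) = (11*25)*(-8) = 275*(-8) = -2200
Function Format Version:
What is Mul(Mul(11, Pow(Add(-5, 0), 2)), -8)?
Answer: -2200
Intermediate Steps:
Mul(Mul(11, Pow(Add(-5, 0), 2)), -8) = Mul(Mul(11, Pow(-5, 2)), -8) = Mul(Mul(11, 25), -8) = Mul(275, -8) = -2200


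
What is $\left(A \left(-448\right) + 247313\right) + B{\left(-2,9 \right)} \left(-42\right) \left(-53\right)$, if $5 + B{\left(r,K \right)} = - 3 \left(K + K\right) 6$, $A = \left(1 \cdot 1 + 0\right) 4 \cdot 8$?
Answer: $-499377$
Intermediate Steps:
$A = 32$ ($A = \left(1 + 0\right) 4 \cdot 8 = 1 \cdot 4 \cdot 8 = 4 \cdot 8 = 32$)
$B{\left(r,K \right)} = -5 - 36 K$ ($B{\left(r,K \right)} = -5 + - 3 \left(K + K\right) 6 = -5 + - 3 \cdot 2 K 6 = -5 + - 6 K 6 = -5 - 36 K$)
$\left(A \left(-448\right) + 247313\right) + B{\left(-2,9 \right)} \left(-42\right) \left(-53\right) = \left(32 \left(-448\right) + 247313\right) + \left(-5 - 324\right) \left(-42\right) \left(-53\right) = \left(-14336 + 247313\right) + \left(-5 - 324\right) \left(-42\right) \left(-53\right) = 232977 + \left(-329\right) \left(-42\right) \left(-53\right) = 232977 + 13818 \left(-53\right) = 232977 - 732354 = -499377$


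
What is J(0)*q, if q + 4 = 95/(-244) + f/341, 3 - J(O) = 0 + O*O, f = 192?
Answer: -955089/83204 ≈ -11.479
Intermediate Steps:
J(O) = 3 - O**2 (J(O) = 3 - (0 + O*O) = 3 - (0 + O**2) = 3 - O**2)
q = -318363/83204 (q = -4 + (95/(-244) + 192/341) = -4 + (95*(-1/244) + 192*(1/341)) = -4 + (-95/244 + 192/341) = -4 + 14453/83204 = -318363/83204 ≈ -3.8263)
J(0)*q = (3 - 1*0**2)*(-318363/83204) = (3 - 1*0)*(-318363/83204) = (3 + 0)*(-318363/83204) = 3*(-318363/83204) = -955089/83204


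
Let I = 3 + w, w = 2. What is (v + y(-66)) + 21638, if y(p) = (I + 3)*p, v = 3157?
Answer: 24267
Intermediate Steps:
I = 5 (I = 3 + 2 = 5)
y(p) = 8*p (y(p) = (5 + 3)*p = 8*p)
(v + y(-66)) + 21638 = (3157 + 8*(-66)) + 21638 = (3157 - 528) + 21638 = 2629 + 21638 = 24267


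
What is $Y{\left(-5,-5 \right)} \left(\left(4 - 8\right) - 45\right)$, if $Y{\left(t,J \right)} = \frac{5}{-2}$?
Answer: $\frac{245}{2} \approx 122.5$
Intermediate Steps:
$Y{\left(t,J \right)} = - \frac{5}{2}$ ($Y{\left(t,J \right)} = 5 \left(- \frac{1}{2}\right) = - \frac{5}{2}$)
$Y{\left(-5,-5 \right)} \left(\left(4 - 8\right) - 45\right) = - \frac{5 \left(\left(4 - 8\right) - 45\right)}{2} = - \frac{5 \left(-4 - 45\right)}{2} = \left(- \frac{5}{2}\right) \left(-49\right) = \frac{245}{2}$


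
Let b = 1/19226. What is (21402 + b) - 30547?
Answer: -175821769/19226 ≈ -9145.0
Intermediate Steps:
b = 1/19226 ≈ 5.2013e-5
(21402 + b) - 30547 = (21402 + 1/19226) - 30547 = 411474853/19226 - 30547 = -175821769/19226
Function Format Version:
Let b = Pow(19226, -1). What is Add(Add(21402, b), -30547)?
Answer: Rational(-175821769, 19226) ≈ -9145.0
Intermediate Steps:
b = Rational(1, 19226) ≈ 5.2013e-5
Add(Add(21402, b), -30547) = Add(Add(21402, Rational(1, 19226)), -30547) = Add(Rational(411474853, 19226), -30547) = Rational(-175821769, 19226)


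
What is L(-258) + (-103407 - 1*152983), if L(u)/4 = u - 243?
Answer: -258394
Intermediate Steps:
L(u) = -972 + 4*u (L(u) = 4*(u - 243) = 4*(-243 + u) = -972 + 4*u)
L(-258) + (-103407 - 1*152983) = (-972 + 4*(-258)) + (-103407 - 1*152983) = (-972 - 1032) + (-103407 - 152983) = -2004 - 256390 = -258394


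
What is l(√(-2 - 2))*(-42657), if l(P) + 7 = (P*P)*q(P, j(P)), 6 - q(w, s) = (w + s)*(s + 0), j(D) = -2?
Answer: 639855 + 682512*I ≈ 6.3986e+5 + 6.8251e+5*I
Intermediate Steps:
q(w, s) = 6 - s*(s + w) (q(w, s) = 6 - (w + s)*(s + 0) = 6 - (s + w)*s = 6 - s*(s + w))
l(P) = -7 + P²*(2 + 2*P) (l(P) = -7 + (P*P)*(6 - 1*(-2)² - 1*(-2)*P) = -7 + P²*(6 - 1*4 + 2*P) = -7 + P²*(6 - 4 + 2*P) = -7 + P²*(2 + 2*P))
l(√(-2 - 2))*(-42657) = (-7 + 2*(√(-2 - 2))²*(1 + √(-2 - 2)))*(-42657) = (-7 + 2*(√(-4))²*(1 + √(-4)))*(-42657) = (-7 + 2*(2*I)²*(1 + 2*I))*(-42657) = (-7 + 2*(-4)*(1 + 2*I))*(-42657) = (-7 + (-8 - 16*I))*(-42657) = (-15 - 16*I)*(-42657) = 639855 + 682512*I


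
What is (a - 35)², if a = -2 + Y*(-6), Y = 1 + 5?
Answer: 5329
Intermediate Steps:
Y = 6
a = -38 (a = -2 + 6*(-6) = -2 - 36 = -38)
(a - 35)² = (-38 - 35)² = (-73)² = 5329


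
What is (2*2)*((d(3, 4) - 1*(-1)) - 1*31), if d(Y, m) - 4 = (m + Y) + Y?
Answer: -64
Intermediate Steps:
d(Y, m) = 4 + m + 2*Y (d(Y, m) = 4 + ((m + Y) + Y) = 4 + ((Y + m) + Y) = 4 + (m + 2*Y) = 4 + m + 2*Y)
(2*2)*((d(3, 4) - 1*(-1)) - 1*31) = (2*2)*(((4 + 4 + 2*3) - 1*(-1)) - 1*31) = 4*(((4 + 4 + 6) + 1) - 31) = 4*((14 + 1) - 31) = 4*(15 - 31) = 4*(-16) = -64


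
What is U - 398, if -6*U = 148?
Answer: -1268/3 ≈ -422.67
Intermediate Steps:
U = -74/3 (U = -⅙*148 = -74/3 ≈ -24.667)
U - 398 = -74/3 - 398 = -1268/3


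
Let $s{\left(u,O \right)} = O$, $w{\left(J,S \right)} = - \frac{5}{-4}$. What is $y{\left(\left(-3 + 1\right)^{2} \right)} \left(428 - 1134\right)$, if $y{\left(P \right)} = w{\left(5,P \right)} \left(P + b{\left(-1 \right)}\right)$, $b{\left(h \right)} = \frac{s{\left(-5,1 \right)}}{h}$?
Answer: $- \frac{5295}{2} \approx -2647.5$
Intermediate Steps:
$w{\left(J,S \right)} = \frac{5}{4}$ ($w{\left(J,S \right)} = \left(-5\right) \left(- \frac{1}{4}\right) = \frac{5}{4}$)
$b{\left(h \right)} = \frac{1}{h}$ ($b{\left(h \right)} = 1 \frac{1}{h} = \frac{1}{h}$)
$y{\left(P \right)} = - \frac{5}{4} + \frac{5 P}{4}$ ($y{\left(P \right)} = \frac{5 \left(P + \frac{1}{-1}\right)}{4} = \frac{5 \left(P - 1\right)}{4} = \frac{5 \left(-1 + P\right)}{4} = - \frac{5}{4} + \frac{5 P}{4}$)
$y{\left(\left(-3 + 1\right)^{2} \right)} \left(428 - 1134\right) = \left(- \frac{5}{4} + \frac{5 \left(-3 + 1\right)^{2}}{4}\right) \left(428 - 1134\right) = \left(- \frac{5}{4} + \frac{5 \left(-2\right)^{2}}{4}\right) \left(-706\right) = \left(- \frac{5}{4} + \frac{5}{4} \cdot 4\right) \left(-706\right) = \left(- \frac{5}{4} + 5\right) \left(-706\right) = \frac{15}{4} \left(-706\right) = - \frac{5295}{2}$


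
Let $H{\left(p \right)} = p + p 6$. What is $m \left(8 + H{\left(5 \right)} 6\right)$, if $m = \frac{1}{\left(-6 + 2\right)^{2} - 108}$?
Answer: $- \frac{109}{46} \approx -2.3696$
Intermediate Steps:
$H{\left(p \right)} = 7 p$ ($H{\left(p \right)} = p + 6 p = 7 p$)
$m = - \frac{1}{92}$ ($m = \frac{1}{\left(-4\right)^{2} - 108} = \frac{1}{16 - 108} = \frac{1}{-92} = - \frac{1}{92} \approx -0.01087$)
$m \left(8 + H{\left(5 \right)} 6\right) = - \frac{8 + 7 \cdot 5 \cdot 6}{92} = - \frac{8 + 35 \cdot 6}{92} = - \frac{8 + 210}{92} = \left(- \frac{1}{92}\right) 218 = - \frac{109}{46}$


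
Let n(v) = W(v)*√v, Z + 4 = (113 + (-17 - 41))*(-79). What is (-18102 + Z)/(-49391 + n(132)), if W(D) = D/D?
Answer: 1108877341/2439470749 + 44902*√33/2439470749 ≈ 0.45466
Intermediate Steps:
W(D) = 1
Z = -4349 (Z = -4 + (113 + (-17 - 41))*(-79) = -4 + (113 - 58)*(-79) = -4 + 55*(-79) = -4 - 4345 = -4349)
n(v) = √v (n(v) = 1*√v = √v)
(-18102 + Z)/(-49391 + n(132)) = (-18102 - 4349)/(-49391 + √132) = -22451/(-49391 + 2*√33)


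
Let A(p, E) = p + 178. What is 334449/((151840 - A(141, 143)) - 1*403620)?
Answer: -12387/9337 ≈ -1.3267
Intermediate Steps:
A(p, E) = 178 + p
334449/((151840 - A(141, 143)) - 1*403620) = 334449/((151840 - (178 + 141)) - 1*403620) = 334449/((151840 - 1*319) - 403620) = 334449/((151840 - 319) - 403620) = 334449/(151521 - 403620) = 334449/(-252099) = 334449*(-1/252099) = -12387/9337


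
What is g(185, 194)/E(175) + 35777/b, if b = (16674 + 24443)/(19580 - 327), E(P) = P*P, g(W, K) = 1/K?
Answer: 4092419629407367/244286376250 ≈ 16753.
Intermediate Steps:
E(P) = P²
b = 41117/19253 ≈ 2.1356
g(185, 194)/E(175) + 35777/b = 1/(194*(175²)) + 35777/(41117/19253) = (1/194)/30625 + 35777*(19253/41117) = (1/194)*(1/30625) + 688814581/41117 = 1/5941250 + 688814581/41117 = 4092419629407367/244286376250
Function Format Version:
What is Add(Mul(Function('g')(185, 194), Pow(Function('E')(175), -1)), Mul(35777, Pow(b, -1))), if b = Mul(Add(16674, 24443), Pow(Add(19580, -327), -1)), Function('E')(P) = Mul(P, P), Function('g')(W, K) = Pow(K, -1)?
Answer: Rational(4092419629407367, 244286376250) ≈ 16753.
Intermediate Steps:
Function('E')(P) = Pow(P, 2)
b = Rational(41117, 19253) (b = Mul(41117, Pow(19253, -1)) = Mul(41117, Rational(1, 19253)) = Rational(41117, 19253) ≈ 2.1356)
Add(Mul(Function('g')(185, 194), Pow(Function('E')(175), -1)), Mul(35777, Pow(b, -1))) = Add(Mul(Pow(194, -1), Pow(Pow(175, 2), -1)), Mul(35777, Pow(Rational(41117, 19253), -1))) = Add(Mul(Rational(1, 194), Pow(30625, -1)), Mul(35777, Rational(19253, 41117))) = Add(Mul(Rational(1, 194), Rational(1, 30625)), Rational(688814581, 41117)) = Add(Rational(1, 5941250), Rational(688814581, 41117)) = Rational(4092419629407367, 244286376250)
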